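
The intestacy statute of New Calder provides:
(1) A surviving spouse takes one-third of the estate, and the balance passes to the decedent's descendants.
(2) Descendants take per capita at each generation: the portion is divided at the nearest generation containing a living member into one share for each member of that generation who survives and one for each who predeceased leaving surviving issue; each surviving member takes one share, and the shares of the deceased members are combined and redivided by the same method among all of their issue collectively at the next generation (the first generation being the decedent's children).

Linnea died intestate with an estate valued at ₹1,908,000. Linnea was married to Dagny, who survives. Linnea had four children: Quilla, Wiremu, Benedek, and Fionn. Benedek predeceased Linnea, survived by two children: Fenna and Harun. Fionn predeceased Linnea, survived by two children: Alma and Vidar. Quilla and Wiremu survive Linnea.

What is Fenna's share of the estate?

Dagny takes one-third of ₹1,908,000 = ₹636,000. The remaining ₹1,272,000 passes to the descendants.
The descendants' portion (₹1,272,000) is divided at the children's generation into 4 shares of ₹318,000. Quilla and Wiremu each take ₹318,000. The 2 shares of the deceased (Benedek and Fionn) are combined into a pool of ₹636,000.
That pool (₹636,000) is divided at the grandchildren's generation equally among Fenna, Harun, Alma, and Vidar: ₹159,000 each.

Fenna receives ₹159,000.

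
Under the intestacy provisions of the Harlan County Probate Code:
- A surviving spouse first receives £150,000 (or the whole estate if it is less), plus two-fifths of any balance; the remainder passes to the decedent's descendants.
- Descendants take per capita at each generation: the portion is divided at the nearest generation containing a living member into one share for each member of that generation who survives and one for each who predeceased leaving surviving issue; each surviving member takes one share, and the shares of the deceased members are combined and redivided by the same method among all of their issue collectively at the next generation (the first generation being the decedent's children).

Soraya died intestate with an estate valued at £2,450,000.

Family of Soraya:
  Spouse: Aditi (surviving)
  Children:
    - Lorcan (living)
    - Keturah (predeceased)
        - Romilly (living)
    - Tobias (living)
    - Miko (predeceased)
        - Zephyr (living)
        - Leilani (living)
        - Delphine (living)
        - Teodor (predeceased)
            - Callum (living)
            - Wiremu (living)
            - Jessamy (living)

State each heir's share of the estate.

Aditi first takes £150,000, leaving a balance of £2,300,000. Aditi then takes two-fifths of the balance (£920,000), for a total of £1,070,000. The remaining £1,380,000 passes to the descendants.
The descendants' portion (£1,380,000) is divided at the children's generation into 4 shares of £345,000. Lorcan and Tobias each take £345,000. The 2 shares of the deceased (Keturah and Miko) are combined into a pool of £690,000.
That pool (£690,000) is divided at the grandchildren's generation into 5 shares of £138,000. Romilly, Zephyr, Leilani, and Delphine each take £138,000. The remaining share for the deceased Teodor (£138,000) is carried to the next generation.
That pool (£138,000) is divided at the great-grandchildren's generation equally among Callum, Wiremu, and Jessamy: £46,000 each.

Aditi: £1,070,000; Lorcan: £345,000; Romilly: £138,000; Tobias: £345,000; Zephyr: £138,000; Leilani: £138,000; Delphine: £138,000; Callum: £46,000; Wiremu: £46,000; Jessamy: £46,000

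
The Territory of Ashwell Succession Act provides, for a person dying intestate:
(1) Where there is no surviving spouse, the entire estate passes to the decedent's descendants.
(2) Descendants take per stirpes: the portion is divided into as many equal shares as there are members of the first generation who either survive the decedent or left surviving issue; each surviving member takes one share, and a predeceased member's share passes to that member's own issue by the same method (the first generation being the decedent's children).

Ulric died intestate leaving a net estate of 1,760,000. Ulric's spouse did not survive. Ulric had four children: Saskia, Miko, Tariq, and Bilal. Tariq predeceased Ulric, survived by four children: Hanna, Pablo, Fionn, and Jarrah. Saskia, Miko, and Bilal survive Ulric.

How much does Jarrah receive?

The entire 1,760,000 passes to the descendants.
That amount (1,760,000) is divided into 4 shares of 440,000: Saskia, Miko, and Bilal each take 440,000; Tariq's 440,000 share passes to Tariq's issue.
Tariq's share (440,000) is divided into 4 shares of 110,000: Hanna, Pablo, Fionn, and Jarrah each take 110,000.

Jarrah receives 110,000.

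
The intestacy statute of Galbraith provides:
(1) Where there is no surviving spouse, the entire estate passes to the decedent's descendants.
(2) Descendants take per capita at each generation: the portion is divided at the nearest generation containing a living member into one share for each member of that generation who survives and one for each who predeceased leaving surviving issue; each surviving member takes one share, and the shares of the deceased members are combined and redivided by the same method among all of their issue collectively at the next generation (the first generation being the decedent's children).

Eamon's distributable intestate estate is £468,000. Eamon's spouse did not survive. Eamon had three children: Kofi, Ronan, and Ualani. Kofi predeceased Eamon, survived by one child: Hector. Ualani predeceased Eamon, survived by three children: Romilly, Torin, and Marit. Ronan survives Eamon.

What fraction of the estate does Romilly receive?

Romilly receives 1/6 of the estate.

The entire £468,000 passes to the descendants.
That amount (£468,000) is divided at the children's generation into 3 shares of £156,000. Ronan takes £156,000. The 2 shares of the deceased (Kofi and Ualani) are combined into a pool of £312,000.
That pool (£312,000) is divided at the grandchildren's generation equally among Hector, Romilly, Torin, and Marit: £78,000 each.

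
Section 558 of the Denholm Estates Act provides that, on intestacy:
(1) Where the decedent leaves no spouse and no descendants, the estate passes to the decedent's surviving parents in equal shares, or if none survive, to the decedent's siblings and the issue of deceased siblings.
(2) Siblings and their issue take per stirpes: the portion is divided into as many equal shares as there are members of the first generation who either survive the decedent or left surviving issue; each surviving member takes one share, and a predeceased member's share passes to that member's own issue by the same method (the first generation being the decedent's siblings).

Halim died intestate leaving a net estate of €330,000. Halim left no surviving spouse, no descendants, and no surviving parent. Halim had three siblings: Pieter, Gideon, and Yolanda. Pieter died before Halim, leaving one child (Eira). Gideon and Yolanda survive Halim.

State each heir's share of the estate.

The entire €330,000 passes to the siblings and their issue.
That amount (€330,000) is divided into 3 shares of €110,000: Gideon and Yolanda each take €110,000; Pieter's €110,000 share passes to Pieter's issue.
Pieter's share (€110,000) passes entirely to Eira.

Eira: €110,000; Gideon: €110,000; Yolanda: €110,000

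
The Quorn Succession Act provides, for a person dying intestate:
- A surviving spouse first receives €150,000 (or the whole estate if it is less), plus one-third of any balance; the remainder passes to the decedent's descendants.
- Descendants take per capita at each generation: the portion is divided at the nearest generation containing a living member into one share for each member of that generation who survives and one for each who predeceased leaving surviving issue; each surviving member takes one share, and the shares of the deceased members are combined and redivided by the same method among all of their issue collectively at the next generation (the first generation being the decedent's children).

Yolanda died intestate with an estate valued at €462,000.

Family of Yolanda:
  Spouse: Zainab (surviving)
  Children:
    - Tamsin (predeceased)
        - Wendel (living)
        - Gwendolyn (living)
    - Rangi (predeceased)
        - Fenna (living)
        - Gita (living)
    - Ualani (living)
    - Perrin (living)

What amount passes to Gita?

Gita receives €26,000.

Zainab first takes €150,000, leaving a balance of €312,000. Zainab then takes one-third of the balance (€104,000), for a total of €254,000. The remaining €208,000 passes to the descendants.
The descendants' portion (€208,000) is divided at the children's generation into 4 shares of €52,000. Ualani and Perrin each take €52,000. The 2 shares of the deceased (Tamsin and Rangi) are combined into a pool of €104,000.
That pool (€104,000) is divided at the grandchildren's generation equally among Wendel, Gwendolyn, Fenna, and Gita: €26,000 each.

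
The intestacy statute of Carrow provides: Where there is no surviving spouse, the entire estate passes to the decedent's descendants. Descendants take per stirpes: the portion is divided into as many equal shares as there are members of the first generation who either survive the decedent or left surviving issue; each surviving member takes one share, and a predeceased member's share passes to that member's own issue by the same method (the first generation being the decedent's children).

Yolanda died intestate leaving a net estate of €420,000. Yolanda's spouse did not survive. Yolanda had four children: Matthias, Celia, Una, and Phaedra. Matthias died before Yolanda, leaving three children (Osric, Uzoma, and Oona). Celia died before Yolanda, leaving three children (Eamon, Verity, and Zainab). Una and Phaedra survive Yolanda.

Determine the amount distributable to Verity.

Verity receives €35,000.

The entire €420,000 passes to the descendants.
That amount (€420,000) is divided into 4 shares of €105,000: Una and Phaedra each take €105,000; Matthias's €105,000 share passes to Matthias's issue; Celia's €105,000 share passes to Celia's issue.
Matthias's share (€105,000) is divided into 3 shares of €35,000: Osric, Uzoma, and Oona each take €35,000.
Celia's share (€105,000) is divided into 3 shares of €35,000: Eamon, Verity, and Zainab each take €35,000.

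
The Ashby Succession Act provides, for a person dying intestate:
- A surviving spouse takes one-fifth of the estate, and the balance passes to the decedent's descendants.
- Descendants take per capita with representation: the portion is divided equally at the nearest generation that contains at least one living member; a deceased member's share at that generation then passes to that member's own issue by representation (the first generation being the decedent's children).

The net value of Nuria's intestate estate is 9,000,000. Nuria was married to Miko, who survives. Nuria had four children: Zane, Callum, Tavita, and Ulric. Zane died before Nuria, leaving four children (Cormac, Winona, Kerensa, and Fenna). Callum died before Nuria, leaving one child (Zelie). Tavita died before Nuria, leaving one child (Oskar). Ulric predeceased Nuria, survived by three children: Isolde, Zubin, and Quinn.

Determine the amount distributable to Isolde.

Miko takes one-fifth of 9,000,000 = 1,800,000. The remaining 7,200,000 passes to the descendants.
No child survives, so the initial division is made at the grandchildren's generation.
The descendants' portion (7,200,000) is divided into 9 shares of 800,000: Cormac, Winona, Kerensa, Fenna, Zelie, Oskar, Isolde, Zubin, and Quinn each take 800,000.

Isolde receives 800,000.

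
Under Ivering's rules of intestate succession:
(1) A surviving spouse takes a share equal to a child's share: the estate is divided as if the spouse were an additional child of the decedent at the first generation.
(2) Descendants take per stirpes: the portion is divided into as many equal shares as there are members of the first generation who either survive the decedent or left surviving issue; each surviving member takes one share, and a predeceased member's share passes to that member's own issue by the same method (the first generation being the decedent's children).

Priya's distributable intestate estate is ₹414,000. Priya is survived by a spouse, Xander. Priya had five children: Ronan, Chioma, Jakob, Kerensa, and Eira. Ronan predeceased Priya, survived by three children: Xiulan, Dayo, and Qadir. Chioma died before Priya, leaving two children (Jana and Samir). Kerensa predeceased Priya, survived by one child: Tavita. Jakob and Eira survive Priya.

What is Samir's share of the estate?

Samir receives ₹34,500.

The spouse counts as an additional share at the children's level, so there are 6 primary shares of ₹69,000. Xander takes one such share (₹69,000).
The children's combined portion (₹345,000) is divided into 5 shares of ₹69,000: Jakob and Eira each take ₹69,000; Ronan's ₹69,000 share passes to Ronan's issue; Chioma's ₹69,000 share passes to Chioma's issue; Kerensa's ₹69,000 share passes to Kerensa's issue.
Ronan's share (₹69,000) is divided into 3 shares of ₹23,000: Xiulan, Dayo, and Qadir each take ₹23,000.
Chioma's share (₹69,000) is divided into 2 shares of ₹34,500: Jana and Samir each take ₹34,500.
Kerensa's share (₹69,000) passes entirely to Tavita.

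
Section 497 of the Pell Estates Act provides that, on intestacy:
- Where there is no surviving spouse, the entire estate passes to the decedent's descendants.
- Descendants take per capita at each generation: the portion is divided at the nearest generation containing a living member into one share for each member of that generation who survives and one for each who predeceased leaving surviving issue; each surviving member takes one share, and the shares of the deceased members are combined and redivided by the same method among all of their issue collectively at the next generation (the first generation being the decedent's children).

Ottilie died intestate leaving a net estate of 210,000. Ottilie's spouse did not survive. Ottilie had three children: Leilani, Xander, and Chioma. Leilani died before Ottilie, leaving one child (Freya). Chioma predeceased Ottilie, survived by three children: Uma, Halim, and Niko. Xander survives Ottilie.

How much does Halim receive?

Halim receives 35,000.

The entire 210,000 passes to the descendants.
That amount (210,000) is divided at the children's generation into 3 shares of 70,000. Xander takes 70,000. The 2 shares of the deceased (Leilani and Chioma) are combined into a pool of 140,000.
That pool (140,000) is divided at the grandchildren's generation equally among Freya, Uma, Halim, and Niko: 35,000 each.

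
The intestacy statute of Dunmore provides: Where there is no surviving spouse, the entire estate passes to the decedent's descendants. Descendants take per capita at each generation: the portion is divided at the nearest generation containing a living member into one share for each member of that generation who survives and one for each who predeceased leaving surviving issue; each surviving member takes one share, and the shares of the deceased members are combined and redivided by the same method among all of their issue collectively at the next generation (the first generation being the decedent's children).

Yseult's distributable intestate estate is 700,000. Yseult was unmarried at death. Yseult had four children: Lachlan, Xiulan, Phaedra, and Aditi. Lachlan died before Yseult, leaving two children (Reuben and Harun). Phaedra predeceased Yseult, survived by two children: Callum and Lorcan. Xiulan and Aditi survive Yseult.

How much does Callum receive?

Callum receives 87,500.

The entire 700,000 passes to the descendants.
That amount (700,000) is divided at the children's generation into 4 shares of 175,000. Xiulan and Aditi each take 175,000. The 2 shares of the deceased (Lachlan and Phaedra) are combined into a pool of 350,000.
That pool (350,000) is divided at the grandchildren's generation equally among Reuben, Harun, Callum, and Lorcan: 87,500 each.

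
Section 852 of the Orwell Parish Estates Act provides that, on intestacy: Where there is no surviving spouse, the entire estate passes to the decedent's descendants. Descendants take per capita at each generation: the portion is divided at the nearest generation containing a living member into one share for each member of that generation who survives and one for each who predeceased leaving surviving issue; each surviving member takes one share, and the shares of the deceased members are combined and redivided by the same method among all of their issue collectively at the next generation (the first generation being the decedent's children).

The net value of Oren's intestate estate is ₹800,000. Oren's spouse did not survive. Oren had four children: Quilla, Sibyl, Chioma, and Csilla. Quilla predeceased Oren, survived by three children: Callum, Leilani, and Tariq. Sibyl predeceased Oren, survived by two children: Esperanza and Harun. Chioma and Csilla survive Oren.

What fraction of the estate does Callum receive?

Callum receives 1/10 of the estate.

The entire ₹800,000 passes to the descendants.
That amount (₹800,000) is divided at the children's generation into 4 shares of ₹200,000. Chioma and Csilla each take ₹200,000. The 2 shares of the deceased (Quilla and Sibyl) are combined into a pool of ₹400,000.
That pool (₹400,000) is divided at the grandchildren's generation equally among Callum, Leilani, Tariq, Esperanza, and Harun: ₹80,000 each.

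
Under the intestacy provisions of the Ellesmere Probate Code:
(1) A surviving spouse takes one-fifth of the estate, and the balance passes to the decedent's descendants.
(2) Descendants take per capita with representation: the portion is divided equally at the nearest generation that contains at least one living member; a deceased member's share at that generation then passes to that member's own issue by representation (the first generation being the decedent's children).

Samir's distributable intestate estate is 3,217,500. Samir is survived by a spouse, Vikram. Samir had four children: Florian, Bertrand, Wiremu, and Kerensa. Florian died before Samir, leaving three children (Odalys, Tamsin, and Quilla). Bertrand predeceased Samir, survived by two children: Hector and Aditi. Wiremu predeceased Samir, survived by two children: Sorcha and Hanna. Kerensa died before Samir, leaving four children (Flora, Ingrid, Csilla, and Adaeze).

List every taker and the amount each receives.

Vikram: 643,500; Odalys: 234,000; Tamsin: 234,000; Quilla: 234,000; Hector: 234,000; Aditi: 234,000; Sorcha: 234,000; Hanna: 234,000; Flora: 234,000; Ingrid: 234,000; Csilla: 234,000; Adaeze: 234,000

Vikram takes one-fifth of 3,217,500 = 643,500. The remaining 2,574,000 passes to the descendants.
No child survives, so the initial division is made at the grandchildren's generation.
The descendants' portion (2,574,000) is divided into 11 shares of 234,000: Odalys, Tamsin, Quilla, Hector, Aditi, Sorcha, Hanna, Flora, Ingrid, Csilla, and Adaeze each take 234,000.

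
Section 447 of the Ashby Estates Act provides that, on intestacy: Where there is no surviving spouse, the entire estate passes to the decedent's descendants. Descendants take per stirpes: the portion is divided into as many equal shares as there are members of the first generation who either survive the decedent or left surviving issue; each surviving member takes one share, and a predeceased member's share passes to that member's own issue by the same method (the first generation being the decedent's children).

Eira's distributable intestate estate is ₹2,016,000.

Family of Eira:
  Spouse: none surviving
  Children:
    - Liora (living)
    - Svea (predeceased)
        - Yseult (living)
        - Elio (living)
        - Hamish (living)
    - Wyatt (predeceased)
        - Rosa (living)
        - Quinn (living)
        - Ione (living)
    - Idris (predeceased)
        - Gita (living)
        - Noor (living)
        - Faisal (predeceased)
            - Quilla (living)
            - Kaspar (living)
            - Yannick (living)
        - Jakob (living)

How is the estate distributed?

The entire ₹2,016,000 passes to the descendants.
That amount (₹2,016,000) is divided into 4 shares of ₹504,000: Liora takes ₹504,000; Svea's ₹504,000 share passes to Svea's issue; Wyatt's ₹504,000 share passes to Wyatt's issue; Idris's ₹504,000 share passes to Idris's issue.
Svea's share (₹504,000) is divided into 3 shares of ₹168,000: Yseult, Elio, and Hamish each take ₹168,000.
Wyatt's share (₹504,000) is divided into 3 shares of ₹168,000: Rosa, Quinn, and Ione each take ₹168,000.
Idris's share (₹504,000) is divided into 4 shares of ₹126,000: Gita, Noor, and Jakob each take ₹126,000; Faisal's ₹126,000 share passes to Faisal's issue.
Faisal's share (₹126,000) is divided into 3 shares of ₹42,000: Quilla, Kaspar, and Yannick each take ₹42,000.

Liora: ₹504,000; Yseult: ₹168,000; Elio: ₹168,000; Hamish: ₹168,000; Rosa: ₹168,000; Quinn: ₹168,000; Ione: ₹168,000; Gita: ₹126,000; Noor: ₹126,000; Quilla: ₹42,000; Kaspar: ₹42,000; Yannick: ₹42,000; Jakob: ₹126,000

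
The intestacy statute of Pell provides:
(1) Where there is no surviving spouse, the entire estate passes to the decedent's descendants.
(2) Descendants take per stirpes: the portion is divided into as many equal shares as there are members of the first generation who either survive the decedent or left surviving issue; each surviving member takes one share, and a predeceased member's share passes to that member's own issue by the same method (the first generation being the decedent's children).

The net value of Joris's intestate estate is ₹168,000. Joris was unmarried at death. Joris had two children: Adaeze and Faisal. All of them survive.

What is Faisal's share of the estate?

Faisal receives ₹84,000.

The entire ₹168,000 passes to the descendants.
That amount (₹168,000) is divided into 2 shares of ₹84,000: Adaeze and Faisal each take ₹84,000.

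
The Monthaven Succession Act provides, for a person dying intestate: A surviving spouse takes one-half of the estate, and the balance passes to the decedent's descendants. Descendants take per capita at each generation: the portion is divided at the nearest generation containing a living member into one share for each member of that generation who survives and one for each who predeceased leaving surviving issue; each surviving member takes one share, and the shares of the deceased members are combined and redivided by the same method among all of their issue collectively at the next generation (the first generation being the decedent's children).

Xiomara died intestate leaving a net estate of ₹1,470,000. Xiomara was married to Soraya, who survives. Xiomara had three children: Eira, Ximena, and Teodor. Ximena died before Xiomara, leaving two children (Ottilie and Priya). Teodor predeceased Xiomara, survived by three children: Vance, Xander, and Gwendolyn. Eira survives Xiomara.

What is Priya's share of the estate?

Soraya takes one-half of ₹1,470,000 = ₹735,000. The remaining ₹735,000 passes to the descendants.
The descendants' portion (₹735,000) is divided at the children's generation into 3 shares of ₹245,000. Eira takes ₹245,000. The 2 shares of the deceased (Ximena and Teodor) are combined into a pool of ₹490,000.
That pool (₹490,000) is divided at the grandchildren's generation equally among Ottilie, Priya, Vance, Xander, and Gwendolyn: ₹98,000 each.

Priya receives ₹98,000.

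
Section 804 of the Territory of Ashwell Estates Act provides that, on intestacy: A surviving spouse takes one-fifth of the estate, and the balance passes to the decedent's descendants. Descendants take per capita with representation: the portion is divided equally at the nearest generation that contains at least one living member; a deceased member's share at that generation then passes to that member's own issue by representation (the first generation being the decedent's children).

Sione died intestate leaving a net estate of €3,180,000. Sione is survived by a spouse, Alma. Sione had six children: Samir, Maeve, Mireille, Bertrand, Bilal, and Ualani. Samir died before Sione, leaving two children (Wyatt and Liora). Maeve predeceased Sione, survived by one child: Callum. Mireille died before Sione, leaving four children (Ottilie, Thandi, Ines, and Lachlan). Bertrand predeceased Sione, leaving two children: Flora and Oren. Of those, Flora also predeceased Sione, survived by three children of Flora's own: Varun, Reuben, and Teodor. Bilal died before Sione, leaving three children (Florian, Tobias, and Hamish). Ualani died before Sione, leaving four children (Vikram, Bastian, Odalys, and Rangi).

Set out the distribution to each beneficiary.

Alma: €636,000; Wyatt: €159,000; Liora: €159,000; Callum: €159,000; Ottilie: €159,000; Thandi: €159,000; Ines: €159,000; Lachlan: €159,000; Varun: €53,000; Reuben: €53,000; Teodor: €53,000; Oren: €159,000; Florian: €159,000; Tobias: €159,000; Hamish: €159,000; Vikram: €159,000; Bastian: €159,000; Odalys: €159,000; Rangi: €159,000

Alma takes one-fifth of €3,180,000 = €636,000. The remaining €2,544,000 passes to the descendants.
No child survives, so the initial division is made at the grandchildren's generation.
The descendants' portion (€2,544,000) is divided into 16 shares of €159,000: Wyatt, Liora, Callum, Ottilie, Thandi, Ines, Lachlan, Oren, Florian, Tobias, Hamish, Vikram, Bastian, Odalys, and Rangi each take €159,000; Flora's €159,000 share passes to Flora's issue.
Flora's share (€159,000) is divided into 3 shares of €53,000: Varun, Reuben, and Teodor each take €53,000.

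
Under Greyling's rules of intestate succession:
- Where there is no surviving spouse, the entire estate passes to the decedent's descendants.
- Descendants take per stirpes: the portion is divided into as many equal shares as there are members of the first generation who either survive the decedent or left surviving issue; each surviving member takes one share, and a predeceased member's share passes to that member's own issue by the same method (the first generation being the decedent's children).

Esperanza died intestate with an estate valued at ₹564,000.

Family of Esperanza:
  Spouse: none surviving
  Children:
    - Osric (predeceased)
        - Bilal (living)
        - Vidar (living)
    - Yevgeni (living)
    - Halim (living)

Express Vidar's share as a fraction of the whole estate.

The entire ₹564,000 passes to the descendants.
That amount (₹564,000) is divided into 3 shares of ₹188,000: Yevgeni and Halim each take ₹188,000; Osric's ₹188,000 share passes to Osric's issue.
Osric's share (₹188,000) is divided into 2 shares of ₹94,000: Bilal and Vidar each take ₹94,000.

Vidar receives 1/6 of the estate.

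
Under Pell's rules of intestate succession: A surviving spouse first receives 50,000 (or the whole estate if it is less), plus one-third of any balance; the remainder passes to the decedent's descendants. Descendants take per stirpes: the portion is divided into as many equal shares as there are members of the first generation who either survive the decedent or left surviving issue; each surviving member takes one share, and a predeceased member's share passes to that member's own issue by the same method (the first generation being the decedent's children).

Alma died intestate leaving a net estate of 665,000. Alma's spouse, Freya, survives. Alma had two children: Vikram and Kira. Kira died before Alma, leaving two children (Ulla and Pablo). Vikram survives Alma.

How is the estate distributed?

Freya: 255,000; Vikram: 205,000; Ulla: 102,500; Pablo: 102,500

Freya first takes 50,000, leaving a balance of 615,000. Freya then takes one-third of the balance (205,000), for a total of 255,000. The remaining 410,000 passes to the descendants.
The descendants' portion (410,000) is divided into 2 shares of 205,000: Vikram takes 205,000; Kira's 205,000 share passes to Kira's issue.
Kira's share (205,000) is divided into 2 shares of 102,500: Ulla and Pablo each take 102,500.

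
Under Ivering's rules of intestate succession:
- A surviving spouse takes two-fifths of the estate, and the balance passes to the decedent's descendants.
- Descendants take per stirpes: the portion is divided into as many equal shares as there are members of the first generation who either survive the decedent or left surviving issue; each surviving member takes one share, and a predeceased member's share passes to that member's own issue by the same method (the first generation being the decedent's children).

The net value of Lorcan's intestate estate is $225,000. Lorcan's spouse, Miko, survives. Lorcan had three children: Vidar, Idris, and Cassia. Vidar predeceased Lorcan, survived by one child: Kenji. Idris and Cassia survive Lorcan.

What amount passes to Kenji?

Kenji receives $45,000.

Miko takes two-fifths of $225,000 = $90,000. The remaining $135,000 passes to the descendants.
The descendants' portion ($135,000) is divided into 3 shares of $45,000: Idris and Cassia each take $45,000; Vidar's $45,000 share passes to Vidar's issue.
Vidar's share ($45,000) passes entirely to Kenji.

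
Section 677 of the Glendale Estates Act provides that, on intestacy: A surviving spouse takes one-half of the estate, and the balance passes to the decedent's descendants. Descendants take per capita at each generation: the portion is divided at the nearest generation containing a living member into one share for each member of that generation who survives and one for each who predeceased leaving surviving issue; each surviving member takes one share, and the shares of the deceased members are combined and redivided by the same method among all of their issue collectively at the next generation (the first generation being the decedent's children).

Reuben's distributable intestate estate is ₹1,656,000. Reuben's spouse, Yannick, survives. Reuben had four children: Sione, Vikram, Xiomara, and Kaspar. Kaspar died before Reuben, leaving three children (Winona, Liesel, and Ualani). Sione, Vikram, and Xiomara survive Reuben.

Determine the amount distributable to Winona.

Winona receives ₹69,000.

Yannick takes one-half of ₹1,656,000 = ₹828,000. The remaining ₹828,000 passes to the descendants.
The descendants' portion (₹828,000) is divided at the children's generation into 4 shares of ₹207,000. Sione, Vikram, and Xiomara each take ₹207,000. The remaining share for the deceased Kaspar (₹207,000) is carried to the next generation.
That pool (₹207,000) is divided at the grandchildren's generation equally among Winona, Liesel, and Ualani: ₹69,000 each.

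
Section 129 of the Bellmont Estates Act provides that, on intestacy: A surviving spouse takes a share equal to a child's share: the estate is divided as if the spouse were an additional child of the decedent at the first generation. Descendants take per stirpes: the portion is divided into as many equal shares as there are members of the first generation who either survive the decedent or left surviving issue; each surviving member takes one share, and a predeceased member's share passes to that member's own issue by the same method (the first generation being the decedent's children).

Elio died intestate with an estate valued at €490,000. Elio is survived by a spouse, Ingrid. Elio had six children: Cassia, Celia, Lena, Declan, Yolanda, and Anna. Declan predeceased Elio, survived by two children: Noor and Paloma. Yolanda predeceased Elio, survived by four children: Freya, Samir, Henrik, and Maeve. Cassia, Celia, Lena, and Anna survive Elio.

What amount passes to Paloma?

Paloma receives €35,000.

The spouse counts as an additional share at the children's level, so there are 7 primary shares of €70,000. Ingrid takes one such share (€70,000).
The children's combined portion (€420,000) is divided into 6 shares of €70,000: Cassia, Celia, Lena, and Anna each take €70,000; Declan's €70,000 share passes to Declan's issue; Yolanda's €70,000 share passes to Yolanda's issue.
Declan's share (€70,000) is divided into 2 shares of €35,000: Noor and Paloma each take €35,000.
Yolanda's share (€70,000) is divided into 4 shares of €17,500: Freya, Samir, Henrik, and Maeve each take €17,500.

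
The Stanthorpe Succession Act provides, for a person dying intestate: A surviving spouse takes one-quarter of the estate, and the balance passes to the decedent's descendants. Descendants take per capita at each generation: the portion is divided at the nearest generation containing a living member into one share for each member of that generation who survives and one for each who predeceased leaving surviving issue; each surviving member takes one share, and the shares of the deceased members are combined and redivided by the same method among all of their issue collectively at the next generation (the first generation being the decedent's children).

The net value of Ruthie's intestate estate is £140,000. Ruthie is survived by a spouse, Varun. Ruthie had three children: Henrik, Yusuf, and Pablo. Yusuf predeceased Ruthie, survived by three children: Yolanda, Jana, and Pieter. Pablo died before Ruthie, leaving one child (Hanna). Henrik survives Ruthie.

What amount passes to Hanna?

Hanna receives £17,500.

Varun takes one-quarter of £140,000 = £35,000. The remaining £105,000 passes to the descendants.
The descendants' portion (£105,000) is divided at the children's generation into 3 shares of £35,000. Henrik takes £35,000. The 2 shares of the deceased (Yusuf and Pablo) are combined into a pool of £70,000.
That pool (£70,000) is divided at the grandchildren's generation equally among Yolanda, Jana, Pieter, and Hanna: £17,500 each.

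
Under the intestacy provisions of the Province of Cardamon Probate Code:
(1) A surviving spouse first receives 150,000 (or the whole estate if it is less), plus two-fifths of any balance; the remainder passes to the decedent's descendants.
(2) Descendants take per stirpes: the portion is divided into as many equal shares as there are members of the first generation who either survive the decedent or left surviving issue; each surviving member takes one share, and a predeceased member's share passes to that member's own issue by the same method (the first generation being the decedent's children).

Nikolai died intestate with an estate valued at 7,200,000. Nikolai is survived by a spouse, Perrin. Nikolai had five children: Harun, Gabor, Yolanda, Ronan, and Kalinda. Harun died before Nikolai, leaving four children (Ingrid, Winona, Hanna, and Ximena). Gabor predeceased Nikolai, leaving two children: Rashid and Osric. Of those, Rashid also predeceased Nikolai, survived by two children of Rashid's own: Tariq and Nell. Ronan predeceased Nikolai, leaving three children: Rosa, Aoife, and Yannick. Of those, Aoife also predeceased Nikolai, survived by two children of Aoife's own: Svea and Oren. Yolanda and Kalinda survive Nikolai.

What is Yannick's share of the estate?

Yannick receives 282,000.

Perrin first takes 150,000, leaving a balance of 7,050,000. Perrin then takes two-fifths of the balance (2,820,000), for a total of 2,970,000. The remaining 4,230,000 passes to the descendants.
The descendants' portion (4,230,000) is divided into 5 shares of 846,000: Yolanda and Kalinda each take 846,000; Harun's 846,000 share passes to Harun's issue; Gabor's 846,000 share passes to Gabor's issue; Ronan's 846,000 share passes to Ronan's issue.
Harun's share (846,000) is divided into 4 shares of 211,500: Ingrid, Winona, Hanna, and Ximena each take 211,500.
Gabor's share (846,000) is divided into 2 shares of 423,000: Osric takes 423,000; Rashid's 423,000 share passes to Rashid's issue.
Rashid's share (423,000) is divided into 2 shares of 211,500: Tariq and Nell each take 211,500.
Ronan's share (846,000) is divided into 3 shares of 282,000: Rosa and Yannick each take 282,000; Aoife's 282,000 share passes to Aoife's issue.
Aoife's share (282,000) is divided into 2 shares of 141,000: Svea and Oren each take 141,000.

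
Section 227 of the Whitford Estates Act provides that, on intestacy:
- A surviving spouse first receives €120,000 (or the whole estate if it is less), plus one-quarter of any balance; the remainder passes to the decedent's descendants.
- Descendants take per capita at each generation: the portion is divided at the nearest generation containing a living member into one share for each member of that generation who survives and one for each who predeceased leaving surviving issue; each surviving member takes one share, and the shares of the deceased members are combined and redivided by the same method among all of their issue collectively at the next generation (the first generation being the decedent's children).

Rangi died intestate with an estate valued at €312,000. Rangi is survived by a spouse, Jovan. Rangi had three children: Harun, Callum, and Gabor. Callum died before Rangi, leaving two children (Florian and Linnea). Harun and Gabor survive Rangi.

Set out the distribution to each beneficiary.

Jovan: €168,000; Harun: €48,000; Florian: €24,000; Linnea: €24,000; Gabor: €48,000

Jovan first takes €120,000, leaving a balance of €192,000. Jovan then takes one-quarter of the balance (€48,000), for a total of €168,000. The remaining €144,000 passes to the descendants.
The descendants' portion (€144,000) is divided at the children's generation into 3 shares of €48,000. Harun and Gabor each take €48,000. The remaining share for the deceased Callum (€48,000) is carried to the next generation.
That pool (€48,000) is divided at the grandchildren's generation equally among Florian and Linnea: €24,000 each.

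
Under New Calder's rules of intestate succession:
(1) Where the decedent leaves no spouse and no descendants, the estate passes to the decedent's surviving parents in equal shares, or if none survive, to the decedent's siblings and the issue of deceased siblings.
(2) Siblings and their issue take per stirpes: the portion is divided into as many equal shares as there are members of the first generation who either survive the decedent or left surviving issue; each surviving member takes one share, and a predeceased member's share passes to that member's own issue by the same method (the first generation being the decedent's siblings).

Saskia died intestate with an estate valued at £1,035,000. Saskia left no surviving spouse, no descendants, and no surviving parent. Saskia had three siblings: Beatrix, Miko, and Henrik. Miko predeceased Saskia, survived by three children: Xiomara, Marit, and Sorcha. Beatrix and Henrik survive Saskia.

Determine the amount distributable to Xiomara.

Xiomara receives £115,000.

The entire £1,035,000 passes to the siblings and their issue.
That amount (£1,035,000) is divided into 3 shares of £345,000: Beatrix and Henrik each take £345,000; Miko's £345,000 share passes to Miko's issue.
Miko's share (£345,000) is divided into 3 shares of £115,000: Xiomara, Marit, and Sorcha each take £115,000.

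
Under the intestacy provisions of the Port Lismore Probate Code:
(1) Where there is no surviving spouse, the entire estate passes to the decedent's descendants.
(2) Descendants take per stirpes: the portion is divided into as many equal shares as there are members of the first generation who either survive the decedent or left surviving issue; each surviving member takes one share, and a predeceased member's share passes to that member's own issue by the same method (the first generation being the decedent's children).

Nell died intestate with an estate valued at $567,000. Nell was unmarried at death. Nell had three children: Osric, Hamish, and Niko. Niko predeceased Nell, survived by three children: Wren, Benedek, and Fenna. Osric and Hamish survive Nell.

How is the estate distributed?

Osric: $189,000; Hamish: $189,000; Wren: $63,000; Benedek: $63,000; Fenna: $63,000

The entire $567,000 passes to the descendants.
That amount ($567,000) is divided into 3 shares of $189,000: Osric and Hamish each take $189,000; Niko's $189,000 share passes to Niko's issue.
Niko's share ($189,000) is divided into 3 shares of $63,000: Wren, Benedek, and Fenna each take $63,000.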